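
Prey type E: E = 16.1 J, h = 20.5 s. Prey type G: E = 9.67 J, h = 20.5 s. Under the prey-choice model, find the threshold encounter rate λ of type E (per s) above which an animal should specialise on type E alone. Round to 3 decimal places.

0.073 per s

The zero-one rule: include type G iff E₂/h₂ > λE₁/(1+λh₁). Equality gives the switch point.
λE₁h₂ = E₂ + λE₂h₁ ⇒ λ = E₂/(E₁h₂ − E₂h₁) = 9.67/(330.1 − 198.2) = 0.07336 per s.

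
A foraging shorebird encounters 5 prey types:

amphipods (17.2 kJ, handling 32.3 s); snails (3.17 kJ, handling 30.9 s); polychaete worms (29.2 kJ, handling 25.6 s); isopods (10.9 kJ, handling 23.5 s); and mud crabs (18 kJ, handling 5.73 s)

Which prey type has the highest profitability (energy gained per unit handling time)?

mud crabs

In descending order of E/h:
mud crabs: 18/5.73 = 3.14 kJ/s
polychaete worms: 29.2/25.6 = 1.14 kJ/s
amphipods: 17.2/32.3 = 0.533 kJ/s
isopods: 10.9/23.5 = 0.464 kJ/s
snails: 3.17/30.9 = 0.103 kJ/s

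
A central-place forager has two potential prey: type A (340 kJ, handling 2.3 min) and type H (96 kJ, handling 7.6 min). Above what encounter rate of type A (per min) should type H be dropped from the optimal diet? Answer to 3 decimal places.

0.041 per min

At the threshold, the rate on type A alone equals the profitability of type H: λ·340/(1 + λ·2.3) = 96/7.6 = 12.63.
Rearranging, λ(340 − 12.63×2.3) = 12.63, so λ = 12.63/310.9 = 0.04062 per min.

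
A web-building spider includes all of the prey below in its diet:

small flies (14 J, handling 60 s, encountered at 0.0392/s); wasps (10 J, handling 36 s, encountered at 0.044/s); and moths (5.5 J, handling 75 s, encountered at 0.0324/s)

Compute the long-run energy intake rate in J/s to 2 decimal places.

Energy encountered per unit search time: 0.0392×14 + 0.044×10 + 0.0324×5.5 = 1.167 J/s.
Handling time per unit search time: 0.0392×60 + 0.044×36 + 0.0324×75 = 6.366.
Rate = 1.167/(1 + 6.366) = 0.1584 J/s.

0.16 J/s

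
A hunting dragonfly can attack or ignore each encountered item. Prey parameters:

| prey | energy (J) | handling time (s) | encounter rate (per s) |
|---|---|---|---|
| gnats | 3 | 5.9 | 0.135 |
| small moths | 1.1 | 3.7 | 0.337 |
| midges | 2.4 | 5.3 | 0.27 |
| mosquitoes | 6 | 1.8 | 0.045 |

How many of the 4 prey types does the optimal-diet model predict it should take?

E/h in descending order: mosquitoes 3.33, gnats 0.508, midges 0.453, small moths 0.297 J/s. The optimal diet is the largest prefix of this list for which every included type satisfies E_i/h_i > R on the types above it.
Rate on top 1: 0.2498. gnats: 0.508 > 0.2498 → include.
Rate on top 2: 0.3595. midges: 0.453 > 0.3595 → include.
Rate on top 3: 0.3999. small moths: 0.297 < 0.3999 → exclude; stop.
Optimal diet: mosquitoes, gnats, midges — 3 of 4 types.

3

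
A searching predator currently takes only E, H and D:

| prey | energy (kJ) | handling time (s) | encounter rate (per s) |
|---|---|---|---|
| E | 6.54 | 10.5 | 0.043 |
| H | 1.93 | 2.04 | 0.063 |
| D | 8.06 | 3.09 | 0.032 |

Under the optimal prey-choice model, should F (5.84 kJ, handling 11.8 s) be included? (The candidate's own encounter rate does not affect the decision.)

Current rate: (0.043×6.54 + 0.063×1.93 + 0.032×8.06)/(1 + 0.043×10.5 + 0.063×2.04 + 0.032×3.09) = 0.3935 kJ/s.
F: E/h = 5.84/11.8 = 0.4949 kJ/s.
0.4949 > 0.3935, so adding F raises the average — include it.

Yes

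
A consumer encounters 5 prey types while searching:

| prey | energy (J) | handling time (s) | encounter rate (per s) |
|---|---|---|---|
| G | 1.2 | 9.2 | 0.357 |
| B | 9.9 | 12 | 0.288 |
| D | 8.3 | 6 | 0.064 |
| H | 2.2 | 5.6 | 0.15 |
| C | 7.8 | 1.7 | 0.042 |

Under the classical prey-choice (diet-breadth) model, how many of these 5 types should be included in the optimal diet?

Profitabilities (E/h, J/s): C 4.59, D 1.38, B 0.825, H 0.393, G 0.13. Add prey in this order while the next type's profitability exceeds the intake rate on those already taken.
Rate on top 1: 0.3058. D: 1.38 > 0.3058 → include.
Rate on top 2: 0.5901. B: 0.825 > 0.5901 → include.
Rate on top 3: 0.7554. H: 0.393 < 0.7554 → exclude; stop.
Optimal diet: C, D, B — 3 of 5 types.

3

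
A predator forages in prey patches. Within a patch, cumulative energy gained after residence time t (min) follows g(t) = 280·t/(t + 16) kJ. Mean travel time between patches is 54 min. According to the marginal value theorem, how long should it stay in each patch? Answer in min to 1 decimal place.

29.4 min

Maximise g(t)/(T+t): set derivative to zero → g'(t)(T+t) = g(t).
g'(t) = 280·16/(t + 16)². Setting 280·16/(t+16)² = 280t/[(t+16)(54+t)] gives 16(54+t) = t(t+16), so t² = 16×54 = 864.
t* = √864 = 29.39 min.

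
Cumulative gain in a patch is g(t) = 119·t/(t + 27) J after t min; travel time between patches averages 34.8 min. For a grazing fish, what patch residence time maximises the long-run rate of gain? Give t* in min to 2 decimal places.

30.65 min

Optimal t* satisfies g'(t*) = g(t*)/(T + t*).
g'(t) = 119·27/(t + 27)². Setting 119·27/(t+27)² = 119t/[(t+27)(34.8+t)] gives 27(34.8+t) = t(t+27), so t² = 27×34.8 = 939.6.
t* = √939.6 = 30.65 min.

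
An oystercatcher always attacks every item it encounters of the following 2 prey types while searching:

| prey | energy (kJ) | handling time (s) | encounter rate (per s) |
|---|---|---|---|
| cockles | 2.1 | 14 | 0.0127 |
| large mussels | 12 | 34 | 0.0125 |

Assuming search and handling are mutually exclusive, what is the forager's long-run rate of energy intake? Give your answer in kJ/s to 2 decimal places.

0.11 kJ/s

R = Σλ_iE_i / (1 + Σλ_ih_i)
Numerator: 0.0127×2.1 + 0.0125×12 = 0.1767
Denominator: 1 + 0.0127×14 + 0.0125×34 = 1.603
R = 0.1767/1.603 = 0.1102 kJ/s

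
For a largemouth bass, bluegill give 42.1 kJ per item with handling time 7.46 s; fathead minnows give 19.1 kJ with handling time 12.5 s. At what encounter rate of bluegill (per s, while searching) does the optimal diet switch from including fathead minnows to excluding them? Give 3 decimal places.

At the threshold, the rate on bluegill alone equals the profitability of fathead minnows: λ·42.1/(1 + λ·7.46) = 19.1/12.5 = 1.528.
Rearranging, λ(42.1 − 1.528×7.46) = 1.528, so λ = 1.528/30.7 = 0.04977 per s.

0.050 per s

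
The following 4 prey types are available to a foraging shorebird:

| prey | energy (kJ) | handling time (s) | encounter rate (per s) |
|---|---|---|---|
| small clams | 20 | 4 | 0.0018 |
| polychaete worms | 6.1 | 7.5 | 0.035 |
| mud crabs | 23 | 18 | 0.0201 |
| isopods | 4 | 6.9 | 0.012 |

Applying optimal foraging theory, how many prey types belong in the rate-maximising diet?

E/h in descending order: small clams 5, mud crabs 1.28, polychaete worms 0.813, isopods 0.58 kJ/s. The optimal diet is the largest prefix of this list for which every included type satisfies E_i/h_i > R on the types above it.
Rate on top 1: 0.03574. mud crabs: 1.28 > 0.03574 → include.
Rate on top 2: 0.364. polychaete worms: 0.813 > 0.364 → include.
Rate on top 3: 0.4363. isopods: 0.58 > 0.4363 → include.
Optimal diet: small clams, mud crabs, polychaete worms, isopods — 4 of 4 types.

4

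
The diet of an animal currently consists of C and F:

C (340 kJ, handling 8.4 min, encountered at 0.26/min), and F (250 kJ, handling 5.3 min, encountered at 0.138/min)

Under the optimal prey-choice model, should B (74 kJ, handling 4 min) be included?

On C and F alone, R = ΣλE/(1+Σλh) = 122.9/3.915 = 31.39 kJ/min.
B: E/h = 74/4 = 18.5 kJ/min.
18.5 < 31.39, so adding B would lower the average — exclude it.

No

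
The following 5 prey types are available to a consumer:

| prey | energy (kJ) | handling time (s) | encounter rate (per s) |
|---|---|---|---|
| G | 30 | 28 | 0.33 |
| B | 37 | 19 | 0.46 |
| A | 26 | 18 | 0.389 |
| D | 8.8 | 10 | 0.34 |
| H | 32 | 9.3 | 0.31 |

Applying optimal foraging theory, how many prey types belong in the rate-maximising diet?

1

Rank by E/h (kJ/s): H 3.44, B 1.95, A 1.44, G 1.07, D 0.88. Include each in turn until the next type's E/h falls below the running intake rate.
Rate on top 1: 2.555. B: 1.95 < 2.555 → exclude; stop.
Optimal diet: H — 1 of 5 types.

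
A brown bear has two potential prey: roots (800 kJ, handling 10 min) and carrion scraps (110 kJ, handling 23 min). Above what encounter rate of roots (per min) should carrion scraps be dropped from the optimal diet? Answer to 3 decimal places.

0.006 per min

Drop carrion scraps once their profitability E₂/h₂ falls below the rate achievable on roots alone: E₂/h₂ = λE₁/(1 + λh₁).
Solve for λ: λE₁h₂ = E₂(1 + λh₁) → λ(E₁h₂ − E₂h₁) = E₂ → λ = E₂/(E₁h₂ − E₂h₁).
λ = 110/(800×23 − 110×10) = 110/1.73e+04 = 0.006358 per min.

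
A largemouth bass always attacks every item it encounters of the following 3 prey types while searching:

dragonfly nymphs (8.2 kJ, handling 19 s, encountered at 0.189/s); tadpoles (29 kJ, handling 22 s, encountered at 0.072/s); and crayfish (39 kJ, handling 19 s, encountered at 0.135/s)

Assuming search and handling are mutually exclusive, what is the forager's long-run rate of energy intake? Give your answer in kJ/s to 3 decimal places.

1.019 kJ/s

R = (0.189×8.2 + 0.072×29 + 0.135×39) / (1 + 0.189×19 + 0.072×22 + 0.135×19) = 8.903/8.74 = 1.019 kJ/s.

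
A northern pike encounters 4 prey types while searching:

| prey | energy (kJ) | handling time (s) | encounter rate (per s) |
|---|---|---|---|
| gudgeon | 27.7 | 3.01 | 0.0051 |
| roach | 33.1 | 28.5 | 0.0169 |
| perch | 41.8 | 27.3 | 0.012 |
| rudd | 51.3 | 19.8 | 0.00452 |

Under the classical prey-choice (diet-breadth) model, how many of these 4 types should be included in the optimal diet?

4

Profitabilities (E/h, kJ/s): gudgeon 9.2, rudd 2.59, perch 1.53, roach 1.16. Add prey in this order while the next type's profitability exceeds the intake rate on those already taken.
Rate on top 1: 0.1391. rudd: 2.59 > 0.1391 → include.
Rate on top 2: 0.3377. perch: 1.53 > 0.3377 → include.
Rate on top 3: 0.6107. roach: 1.16 > 0.6107 → include.
Optimal diet: gudgeon, rudd, perch, roach — 4 of 4 types.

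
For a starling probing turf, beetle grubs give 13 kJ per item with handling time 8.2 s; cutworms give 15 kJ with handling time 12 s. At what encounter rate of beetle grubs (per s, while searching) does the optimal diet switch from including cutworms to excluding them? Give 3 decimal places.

The zero-one rule: include cutworms iff E₂/h₂ > λE₁/(1+λh₁). Equality gives the switch point.
λE₁h₂ = E₂ + λE₂h₁ ⇒ λ = E₂/(E₁h₂ − E₂h₁) = 15/(156 − 123) = 0.4545 per s.

0.455 per s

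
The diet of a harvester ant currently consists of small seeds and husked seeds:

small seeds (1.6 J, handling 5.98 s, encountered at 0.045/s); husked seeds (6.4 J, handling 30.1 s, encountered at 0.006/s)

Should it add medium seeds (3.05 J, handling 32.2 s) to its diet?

Yes

Current rate: (0.045×1.6 + 0.006×6.4)/(1 + 0.045×5.98 + 0.006×30.1) = 0.07615 J/s.
medium seeds: E/h = 3.05/32.2 = 0.09472 J/s.
Since 0.09472 > R, including medium seeds increases the long-run rate.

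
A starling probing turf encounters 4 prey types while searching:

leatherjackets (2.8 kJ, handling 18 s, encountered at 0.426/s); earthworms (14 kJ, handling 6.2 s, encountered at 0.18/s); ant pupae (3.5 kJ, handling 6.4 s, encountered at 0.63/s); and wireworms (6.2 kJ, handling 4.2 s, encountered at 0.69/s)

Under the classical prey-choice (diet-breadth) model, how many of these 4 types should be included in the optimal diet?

Rank by E/h (kJ/s): earthworms 2.26, wireworms 1.48, ant pupae 0.547, leatherjackets 0.156. Include each in turn until the next type's E/h falls below the running intake rate.
Rate on top 1: 1.191. wireworms: 1.48 > 1.191 → include.
Rate on top 2: 1.356. ant pupae: 0.547 < 1.356 → exclude; stop.
Optimal diet: earthworms, wireworms — 2 of 4 types.

2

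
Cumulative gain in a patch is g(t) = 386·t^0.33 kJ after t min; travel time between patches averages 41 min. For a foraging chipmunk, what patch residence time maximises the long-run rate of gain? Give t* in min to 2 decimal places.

20.19 min

Maximise g(t)/(T+t): set derivative to zero → g'(t)(T+t) = g(t).
g'(t) = 0.33·386·t^-0.67. Setting 0.33·386·t^-0.67 = 386·t^0.33/(41+t) gives 0.33(41+t) = t, so 0.67·t = 0.33×41.
t* = 0.33×41/0.67 = 20.19 min.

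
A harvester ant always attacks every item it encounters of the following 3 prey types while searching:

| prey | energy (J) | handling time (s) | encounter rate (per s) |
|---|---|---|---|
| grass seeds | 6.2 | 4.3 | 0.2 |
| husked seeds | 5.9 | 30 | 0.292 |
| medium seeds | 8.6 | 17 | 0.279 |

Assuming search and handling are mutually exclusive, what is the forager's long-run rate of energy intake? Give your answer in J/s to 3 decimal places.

0.349 J/s

R = (0.2×6.2 + 0.292×5.9 + 0.279×8.6) / (1 + 0.2×4.3 + 0.292×30 + 0.279×17) = 5.362/15.36 = 0.349 J/s.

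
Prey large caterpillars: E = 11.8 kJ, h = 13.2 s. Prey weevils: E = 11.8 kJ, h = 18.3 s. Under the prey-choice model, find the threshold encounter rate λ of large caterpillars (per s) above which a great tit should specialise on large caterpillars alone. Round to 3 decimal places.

The zero-one rule: include weevils iff E₂/h₂ > λE₁/(1+λh₁). Equality gives the switch point.
λE₁h₂ = E₂ + λE₂h₁ ⇒ λ = E₂/(E₁h₂ − E₂h₁) = 11.8/(215.9 − 155.8) = 0.1961 per s.

0.196 per s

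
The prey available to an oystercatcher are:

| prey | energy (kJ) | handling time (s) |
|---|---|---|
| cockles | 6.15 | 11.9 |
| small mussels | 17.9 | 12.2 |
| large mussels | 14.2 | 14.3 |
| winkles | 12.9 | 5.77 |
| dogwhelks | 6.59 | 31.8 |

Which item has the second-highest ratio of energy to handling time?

In descending order of E/h:
winkles: 12.9/5.77 = 2.24 kJ/s
small mussels: 17.9/12.2 = 1.47 kJ/s
large mussels: 14.2/14.3 = 0.993 kJ/s
cockles: 6.15/11.9 = 0.517 kJ/s
dogwhelks: 6.59/31.8 = 0.207 kJ/s

small mussels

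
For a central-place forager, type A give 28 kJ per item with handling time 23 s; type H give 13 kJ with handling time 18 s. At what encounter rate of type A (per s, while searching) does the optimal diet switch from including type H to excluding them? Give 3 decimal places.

At the threshold, the rate on type A alone equals the profitability of type H: λ·28/(1 + λ·23) = 13/18 = 0.7222.
Rearranging, λ(28 − 0.7222×23) = 0.7222, so λ = 0.7222/11.39 = 0.06341 per s.

0.063 per s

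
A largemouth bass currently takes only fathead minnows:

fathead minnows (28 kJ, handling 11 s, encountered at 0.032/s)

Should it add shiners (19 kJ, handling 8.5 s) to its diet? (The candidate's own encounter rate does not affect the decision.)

Yes

On fathead minnows alone, R = ΣλE/(1+Σλh) = 0.896/1.352 = 0.6627 kJ/s.
shiners: E/h = 19/8.5 = 2.235 kJ/s.
2.235 > 0.6627, so adding shiners raises the average — include it.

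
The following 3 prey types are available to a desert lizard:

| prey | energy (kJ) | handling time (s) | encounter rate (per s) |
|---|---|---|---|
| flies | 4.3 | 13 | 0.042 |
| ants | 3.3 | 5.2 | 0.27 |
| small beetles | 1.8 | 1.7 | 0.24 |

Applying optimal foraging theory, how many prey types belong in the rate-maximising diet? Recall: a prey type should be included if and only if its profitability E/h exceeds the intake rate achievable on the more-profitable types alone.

Rank by E/h (kJ/s): small beetles 1.06, ants 0.635, flies 0.331. Include each in turn until the next type's E/h falls below the running intake rate.
Rate on top 1: 0.3068. ants: 0.635 > 0.3068 → include.
Rate on top 2: 0.4705. flies: 0.331 < 0.4705 → exclude; stop.
Optimal diet: small beetles, ants — 2 of 3 types.

2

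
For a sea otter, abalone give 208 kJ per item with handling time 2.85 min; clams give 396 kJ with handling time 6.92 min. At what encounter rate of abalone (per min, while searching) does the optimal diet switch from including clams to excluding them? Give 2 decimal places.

At the threshold, the rate on abalone alone equals the profitability of clams: λ·208/(1 + λ·2.85) = 396/6.92 = 57.23.
Rearranging, λ(208 − 57.23×2.85) = 57.23, so λ = 57.23/44.91 = 1.274 per min.

1.27 per min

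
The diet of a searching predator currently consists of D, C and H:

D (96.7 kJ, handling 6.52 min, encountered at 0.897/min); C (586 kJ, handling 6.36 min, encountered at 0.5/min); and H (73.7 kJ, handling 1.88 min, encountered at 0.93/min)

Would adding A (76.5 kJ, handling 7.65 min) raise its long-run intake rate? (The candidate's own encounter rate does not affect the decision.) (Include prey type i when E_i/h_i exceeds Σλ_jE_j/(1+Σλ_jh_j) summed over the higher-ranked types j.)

On D, C and H alone, R = ΣλE/(1+Σλh) = 448.3/11.78 = 38.06 kJ/min.
Profitability of A: 76.5/7.65 = 10 kJ/min.
Since 10 < R, time spent handling A is better spent searching.

No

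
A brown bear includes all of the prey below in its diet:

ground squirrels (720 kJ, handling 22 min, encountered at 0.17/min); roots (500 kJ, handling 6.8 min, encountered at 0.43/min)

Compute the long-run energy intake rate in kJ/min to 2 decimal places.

R = Σλ_iE_i / (1 + Σλ_ih_i)
Numerator: 0.17×720 + 0.43×500 = 337.4
Denominator: 1 + 0.17×22 + 0.43×6.8 = 7.664
R = 337.4/7.664 = 44.02 kJ/min

44.02 kJ/min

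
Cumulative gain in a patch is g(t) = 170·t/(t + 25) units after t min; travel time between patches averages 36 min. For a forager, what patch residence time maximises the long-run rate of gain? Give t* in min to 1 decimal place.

30.0 min

By the marginal value theorem, leave when the instantaneous gain rate g'(t) equals the habitat-wide average g(t)/(T + t).
g'(t) = 170·25/(t + 25)². Setting 170·25/(t+25)² = 170t/[(t+25)(36+t)] gives 25(36+t) = t(t+25), so t² = 25×36 = 900.
t* = √900 = 30 min.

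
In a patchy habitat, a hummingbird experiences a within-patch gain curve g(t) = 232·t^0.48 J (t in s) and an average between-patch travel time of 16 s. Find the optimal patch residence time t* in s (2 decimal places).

14.77 s

By the marginal value theorem, leave when the instantaneous gain rate g'(t) equals the habitat-wide average g(t)/(T + t).
g'(t) = 0.48·232·t^-0.52. Setting 0.48·232·t^-0.52 = 232·t^0.48/(16+t) gives 0.48(16+t) = t, so 0.52·t = 0.48×16.
t* = 0.48×16/0.52 = 14.77 s.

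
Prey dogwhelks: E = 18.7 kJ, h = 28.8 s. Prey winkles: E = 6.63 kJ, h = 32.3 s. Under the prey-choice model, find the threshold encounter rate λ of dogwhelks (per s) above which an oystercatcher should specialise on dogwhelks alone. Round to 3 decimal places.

Drop winkles once their profitability E₂/h₂ falls below the rate achievable on dogwhelks alone: E₂/h₂ = λE₁/(1 + λh₁).
Solve for λ: λE₁h₂ = E₂(1 + λh₁) → λ(E₁h₂ − E₂h₁) = E₂ → λ = E₂/(E₁h₂ − E₂h₁).
λ = 6.63/(18.7×32.3 − 6.63×28.8) = 6.63/413.1 = 0.01605 per s.

0.016 per s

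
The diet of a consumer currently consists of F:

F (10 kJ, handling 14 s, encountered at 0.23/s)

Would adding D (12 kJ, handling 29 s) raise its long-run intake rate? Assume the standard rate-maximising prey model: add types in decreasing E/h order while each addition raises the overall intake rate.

No

Current rate: (0.23×10)/(1 + 0.23×14) = 0.545 kJ/s.
Profitability of D: 12/29 = 0.4138 kJ/s.
Since 0.4138 < R, time spent handling D is better spent searching.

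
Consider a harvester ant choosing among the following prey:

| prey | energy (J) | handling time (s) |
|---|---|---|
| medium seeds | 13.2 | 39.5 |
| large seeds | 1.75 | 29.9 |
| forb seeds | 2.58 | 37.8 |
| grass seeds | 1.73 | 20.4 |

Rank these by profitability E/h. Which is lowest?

large seeds

In descending order of E/h:
medium seeds: 13.2/39.5 = 0.334 J/s
grass seeds: 1.73/20.4 = 0.0848 J/s
forb seeds: 2.58/37.8 = 0.0683 J/s
large seeds: 1.75/29.9 = 0.0585 J/s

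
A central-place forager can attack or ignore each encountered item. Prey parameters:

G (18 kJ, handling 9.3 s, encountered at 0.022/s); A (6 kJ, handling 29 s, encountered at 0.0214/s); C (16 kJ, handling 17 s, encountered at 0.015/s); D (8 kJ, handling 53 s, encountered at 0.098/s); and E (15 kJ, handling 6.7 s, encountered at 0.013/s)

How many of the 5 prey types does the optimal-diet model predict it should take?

3

Profitabilities (E/h, kJ/s): E 2.24, G 1.94, C 0.941, A 0.207, D 0.151. Add prey in this order while the next type's profitability exceeds the intake rate on those already taken.
Rate on top 1: 0.1794. G: 1.94 > 0.1794 → include.
Rate on top 2: 0.4575. C: 0.941 > 0.4575 → include.
Rate on top 3: 0.5373. A: 0.207 < 0.5373 → exclude; stop.
Optimal diet: E, G, C — 3 of 5 types.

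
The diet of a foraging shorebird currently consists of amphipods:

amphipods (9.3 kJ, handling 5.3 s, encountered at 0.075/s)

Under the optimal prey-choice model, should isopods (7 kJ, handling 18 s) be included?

No

Intake rate on the current diet: R = (0.075×9.3) / (1 + 0.075×5.3) = 0.6975/1.397 = 0.4991 kJ/s.
Profitability of isopods: 7/18 = 0.3889 kJ/s.
Since 0.3889 < R, time spent handling isopods is better spent searching.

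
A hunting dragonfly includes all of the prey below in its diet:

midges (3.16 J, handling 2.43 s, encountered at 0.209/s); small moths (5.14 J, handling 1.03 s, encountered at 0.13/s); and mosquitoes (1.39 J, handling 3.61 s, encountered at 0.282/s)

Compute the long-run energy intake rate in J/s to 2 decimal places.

R = Σλ_iE_i / (1 + Σλ_ih_i)
Numerator: 0.209×3.16 + 0.13×5.14 + 0.282×1.39 = 1.721
Denominator: 1 + 0.209×2.43 + 0.13×1.03 + 0.282×3.61 = 2.66
R = 1.721/2.66 = 0.6469 J/s

0.65 J/s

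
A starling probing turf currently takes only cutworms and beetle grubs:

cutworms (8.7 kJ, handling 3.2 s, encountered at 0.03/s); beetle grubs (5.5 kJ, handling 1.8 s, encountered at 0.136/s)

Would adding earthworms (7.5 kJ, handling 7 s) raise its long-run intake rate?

Yes

On cutworms and beetle grubs alone, R = ΣλE/(1+Σλh) = 1.009/1.341 = 0.7525 kJ/s.
earthworms: E/h = 7.5/7 = 1.071 kJ/s.
Since 1.071 > R, including earthworms increases the long-run rate.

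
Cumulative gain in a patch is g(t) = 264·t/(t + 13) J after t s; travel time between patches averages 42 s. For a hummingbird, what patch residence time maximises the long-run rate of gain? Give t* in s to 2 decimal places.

Optimal t* satisfies g'(t*) = g(t*)/(T + t*).
g'(t) = 264·13/(t + 13)². Setting 264·13/(t+13)² = 264t/[(t+13)(42+t)] gives 13(42+t) = t(t+13), so t² = 13×42 = 546.
t* = √546 = 23.37 s.

23.37 s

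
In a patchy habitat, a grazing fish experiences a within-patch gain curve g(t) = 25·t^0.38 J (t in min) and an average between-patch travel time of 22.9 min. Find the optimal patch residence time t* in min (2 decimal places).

14.04 min

By the marginal value theorem, leave when the instantaneous gain rate g'(t) equals the habitat-wide average g(t)/(T + t).
g'(t) = 0.38·25·t^-0.62. Setting 0.38·25·t^-0.62 = 25·t^0.38/(22.9+t) gives 0.38(22.9+t) = t, so 0.62·t = 0.38×22.9.
t* = 0.38×22.9/0.62 = 14.04 min.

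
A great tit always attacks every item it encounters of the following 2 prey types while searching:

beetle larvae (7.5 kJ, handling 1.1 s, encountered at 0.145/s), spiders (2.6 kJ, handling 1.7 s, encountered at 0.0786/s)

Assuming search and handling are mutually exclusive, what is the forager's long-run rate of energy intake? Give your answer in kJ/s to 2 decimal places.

1.00 kJ/s

R = (0.145×7.5 + 0.0786×2.6) / (1 + 0.145×1.1 + 0.0786×1.7) = 1.292/1.293 = 0.999 kJ/s.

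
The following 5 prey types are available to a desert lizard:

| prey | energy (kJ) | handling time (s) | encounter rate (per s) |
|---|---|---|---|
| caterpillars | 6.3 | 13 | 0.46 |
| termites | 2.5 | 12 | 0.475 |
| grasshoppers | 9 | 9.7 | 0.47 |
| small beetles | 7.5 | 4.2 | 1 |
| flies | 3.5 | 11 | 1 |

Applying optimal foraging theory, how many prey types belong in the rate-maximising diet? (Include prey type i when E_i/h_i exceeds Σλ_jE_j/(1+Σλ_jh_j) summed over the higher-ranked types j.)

Profitabilities (E/h, kJ/s): small beetles 1.79, grasshoppers 0.928, caterpillars 0.485, flies 0.318, termites 0.208. Add prey in this order while the next type's profitability exceeds the intake rate on those already taken.
Rate on top 1: 1.442. grasshoppers: 0.928 < 1.442 → exclude; stop.
Optimal diet: small beetles — 1 of 5 types.

1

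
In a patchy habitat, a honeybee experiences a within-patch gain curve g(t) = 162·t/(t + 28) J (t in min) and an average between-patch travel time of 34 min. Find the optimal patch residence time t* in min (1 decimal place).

By the marginal value theorem, leave when the instantaneous gain rate g'(t) equals the habitat-wide average g(t)/(T + t).
g'(t) = 162·28/(t + 28)². Setting 162·28/(t+28)² = 162t/[(t+28)(34+t)] gives 28(34+t) = t(t+28), so t² = 28×34 = 952.
t* = √952 = 30.85 min.

30.9 min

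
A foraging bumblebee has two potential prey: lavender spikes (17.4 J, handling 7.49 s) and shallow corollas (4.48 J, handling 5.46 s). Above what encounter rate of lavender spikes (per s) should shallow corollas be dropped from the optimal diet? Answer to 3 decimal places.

At the threshold, the rate on lavender spikes alone equals the profitability of shallow corollas: λ·17.4/(1 + λ·7.49) = 4.48/5.46 = 0.8205.
Rearranging, λ(17.4 − 0.8205×7.49) = 0.8205, so λ = 0.8205/11.25 = 0.07291 per s.

0.073 per s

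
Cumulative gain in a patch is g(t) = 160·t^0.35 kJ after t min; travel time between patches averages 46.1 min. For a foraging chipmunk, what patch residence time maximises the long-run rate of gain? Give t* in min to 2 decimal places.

By the marginal value theorem, leave when the instantaneous gain rate g'(t) equals the habitat-wide average g(t)/(T + t).
g'(t) = 0.35·160·t^-0.65. Setting 0.35·160·t^-0.65 = 160·t^0.35/(46.1+t) gives 0.35(46.1+t) = t, so 0.65·t = 0.35×46.1.
t* = 0.35×46.1/0.65 = 24.82 min.

24.82 min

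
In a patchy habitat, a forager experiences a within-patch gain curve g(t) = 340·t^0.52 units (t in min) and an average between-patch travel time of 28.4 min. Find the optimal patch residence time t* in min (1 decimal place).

Maximise g(t)/(T+t): set derivative to zero → g'(t)(T+t) = g(t).
g'(t) = 0.52·340·t^-0.48. Setting 0.52·340·t^-0.48 = 340·t^0.52/(28.4+t) gives 0.52(28.4+t) = t, so 0.48·t = 0.52×28.4.
t* = 0.52×28.4/0.48 = 30.77 min.

30.8 min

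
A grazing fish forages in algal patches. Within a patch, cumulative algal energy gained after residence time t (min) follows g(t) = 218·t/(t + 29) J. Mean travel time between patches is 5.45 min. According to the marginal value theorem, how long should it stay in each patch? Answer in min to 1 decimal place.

12.6 min

Maximise g(t)/(T+t): set derivative to zero → g'(t)(T+t) = g(t).
g'(t) = 218·29/(t + 29)². Setting 218·29/(t+29)² = 218t/[(t+29)(5.45+t)] gives 29(5.45+t) = t(t+29), so t² = 29×5.45 = 158.1.
t* = √158.1 = 12.57 min.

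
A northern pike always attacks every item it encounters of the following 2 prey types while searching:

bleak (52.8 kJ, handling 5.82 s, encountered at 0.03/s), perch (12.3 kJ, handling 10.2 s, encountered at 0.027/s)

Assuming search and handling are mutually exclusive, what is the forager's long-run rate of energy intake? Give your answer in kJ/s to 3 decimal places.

R = Σλ_iE_i / (1 + Σλ_ih_i)
Numerator: 0.03×52.8 + 0.027×12.3 = 1.916
Denominator: 1 + 0.03×5.82 + 0.027×10.2 = 1.45
R = 1.916/1.45 = 1.321 kJ/s

1.321 kJ/s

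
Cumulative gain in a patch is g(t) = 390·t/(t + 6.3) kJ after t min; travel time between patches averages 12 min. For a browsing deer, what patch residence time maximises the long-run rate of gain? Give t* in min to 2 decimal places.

8.69 min

By the marginal value theorem, leave when the instantaneous gain rate g'(t) equals the habitat-wide average g(t)/(T + t).
g'(t) = 390·6.3/(t + 6.3)². Setting 390·6.3/(t+6.3)² = 390t/[(t+6.3)(12+t)] gives 6.3(12+t) = t(t+6.3), so t² = 6.3×12 = 75.6.
t* = √75.6 = 8.695 min.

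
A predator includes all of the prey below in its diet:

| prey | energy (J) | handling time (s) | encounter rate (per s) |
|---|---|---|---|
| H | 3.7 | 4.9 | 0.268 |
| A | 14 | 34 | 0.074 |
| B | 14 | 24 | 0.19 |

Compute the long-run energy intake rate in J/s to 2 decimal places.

R = (0.268×3.7 + 0.074×14 + 0.19×14) / (1 + 0.268×4.9 + 0.074×34 + 0.19×24) = 4.688/9.389 = 0.4993 J/s.

0.50 J/s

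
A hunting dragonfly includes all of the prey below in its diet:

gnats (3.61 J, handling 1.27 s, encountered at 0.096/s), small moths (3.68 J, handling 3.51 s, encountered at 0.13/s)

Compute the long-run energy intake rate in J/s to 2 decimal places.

0.52 J/s

R = (0.096×3.61 + 0.13×3.68) / (1 + 0.096×1.27 + 0.13×3.51) = 0.825/1.578 = 0.5227 J/s.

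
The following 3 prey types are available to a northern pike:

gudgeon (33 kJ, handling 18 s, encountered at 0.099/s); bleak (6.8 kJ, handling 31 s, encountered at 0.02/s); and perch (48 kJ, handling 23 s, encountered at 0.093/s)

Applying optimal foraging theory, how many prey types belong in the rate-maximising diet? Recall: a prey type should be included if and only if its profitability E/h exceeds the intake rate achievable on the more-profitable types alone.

Rank by E/h (kJ/s): perch 2.09, gudgeon 1.83, bleak 0.219. Include each in turn until the next type's E/h falls below the running intake rate.
Rate on top 1: 1.422. gudgeon: 1.83 > 1.422 → include.
Rate on top 2: 1.571. bleak: 0.219 < 1.571 → exclude; stop.
Optimal diet: perch, gudgeon — 2 of 3 types.

2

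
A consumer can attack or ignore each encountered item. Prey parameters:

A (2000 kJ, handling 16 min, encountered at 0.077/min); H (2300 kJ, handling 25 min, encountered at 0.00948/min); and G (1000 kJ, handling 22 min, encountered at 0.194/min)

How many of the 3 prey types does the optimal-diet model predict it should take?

2

Profitabilities (E/h, kJ/min): A 125, H 92, G 45.5. Add prey in this order while the next type's profitability exceeds the intake rate on those already taken.
Rate on top 1: 69. H: 92 > 69 → include.
Rate on top 2: 71.2. G: 45.5 < 71.2 → exclude; stop.
Optimal diet: A, H — 2 of 3 types.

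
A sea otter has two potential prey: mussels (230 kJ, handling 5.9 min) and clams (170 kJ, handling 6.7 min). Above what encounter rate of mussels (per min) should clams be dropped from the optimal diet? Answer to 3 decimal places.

Drop clams once their profitability E₂/h₂ falls below the rate achievable on mussels alone: E₂/h₂ = λE₁/(1 + λh₁).
Solve for λ: λE₁h₂ = E₂(1 + λh₁) → λ(E₁h₂ − E₂h₁) = E₂ → λ = E₂/(E₁h₂ − E₂h₁).
λ = 170/(230×6.7 − 170×5.9) = 170/538 = 0.316 per min.

0.316 per min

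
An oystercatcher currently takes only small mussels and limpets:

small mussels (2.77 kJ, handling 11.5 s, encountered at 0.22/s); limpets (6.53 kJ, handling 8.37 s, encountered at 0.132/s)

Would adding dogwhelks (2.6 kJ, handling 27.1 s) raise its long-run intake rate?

On small mussels and limpets alone, R = ΣλE/(1+Σλh) = 1.471/4.635 = 0.3175 kJ/s.
Profitability of dogwhelks: 2.6/27.1 = 0.09594 kJ/s.
Since 0.09594 < R, time spent handling dogwhelks is better spent searching.

No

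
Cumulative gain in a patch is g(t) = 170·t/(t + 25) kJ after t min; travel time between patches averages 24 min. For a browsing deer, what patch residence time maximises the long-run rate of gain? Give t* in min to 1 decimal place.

24.5 min

Optimal t* satisfies g'(t*) = g(t*)/(T + t*).
g'(t) = 170·25/(t + 25)². Setting 170·25/(t+25)² = 170t/[(t+25)(24+t)] gives 25(24+t) = t(t+25), so t² = 25×24 = 600.
t* = √600 = 24.49 min.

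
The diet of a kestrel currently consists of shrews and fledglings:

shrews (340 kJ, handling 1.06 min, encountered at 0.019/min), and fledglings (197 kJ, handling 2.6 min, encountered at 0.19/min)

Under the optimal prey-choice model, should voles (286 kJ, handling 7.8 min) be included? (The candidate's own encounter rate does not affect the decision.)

Yes

Intake rate on the current diet: R = (0.019×340 + 0.19×197) / (1 + 0.019×1.06 + 0.19×2.6) = 43.89/1.514 = 28.99 kJ/min.
voles: E/h = 286/7.8 = 36.67 kJ/min.
Since 36.67 > R, including voles increases the long-run rate.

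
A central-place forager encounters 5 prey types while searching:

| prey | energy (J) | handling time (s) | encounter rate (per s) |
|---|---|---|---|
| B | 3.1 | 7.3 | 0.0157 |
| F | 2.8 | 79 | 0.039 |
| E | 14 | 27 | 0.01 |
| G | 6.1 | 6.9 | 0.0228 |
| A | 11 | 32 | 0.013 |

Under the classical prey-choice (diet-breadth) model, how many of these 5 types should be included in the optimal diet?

Rank by E/h (J/s): G 0.884, E 0.519, B 0.425, A 0.344, F 0.0354. Include each in turn until the next type's E/h falls below the running intake rate.
Rate on top 1: 0.1202. E: 0.519 > 0.1202 → include.
Rate on top 2: 0.1955. B: 0.425 > 0.1955 → include.
Rate on top 3: 0.2126. A: 0.344 > 0.2126 → include.
Rate on top 4: 0.2404. F: 0.0354 < 0.2404 → exclude; stop.
Optimal diet: G, E, B, A — 4 of 5 types.

4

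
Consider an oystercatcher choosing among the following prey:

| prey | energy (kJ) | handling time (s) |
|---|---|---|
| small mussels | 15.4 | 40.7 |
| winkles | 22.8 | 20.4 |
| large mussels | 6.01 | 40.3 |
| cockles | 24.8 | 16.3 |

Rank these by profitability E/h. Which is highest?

Profitability E/h (kJ/s): small mussels = 15.4/40.7 = 0.378, winkles = 22.8/20.4 = 1.12, large mussels = 6.01/40.3 = 0.149, cockles = 24.8/16.3 = 1.52.
Ranked: cockles > winkles > small mussels > large mussels.

cockles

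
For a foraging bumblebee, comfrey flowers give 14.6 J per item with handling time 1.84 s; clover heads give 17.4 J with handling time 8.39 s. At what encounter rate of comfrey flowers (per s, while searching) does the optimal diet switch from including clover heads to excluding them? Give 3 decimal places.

0.192 per s

The zero-one rule: include clover heads iff E₂/h₂ > λE₁/(1+λh₁). Equality gives the switch point.
λE₁h₂ = E₂ + λE₂h₁ ⇒ λ = E₂/(E₁h₂ − E₂h₁) = 17.4/(122.5 − 32.02) = 0.1923 per s.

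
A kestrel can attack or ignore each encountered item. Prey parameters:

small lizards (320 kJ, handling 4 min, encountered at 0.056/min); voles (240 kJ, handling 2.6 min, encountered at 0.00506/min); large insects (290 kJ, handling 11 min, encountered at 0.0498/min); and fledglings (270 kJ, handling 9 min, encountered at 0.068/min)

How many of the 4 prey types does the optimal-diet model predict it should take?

4

E/h in descending order: voles 92.3, small lizards 80, fledglings 30, large insects 26.4 kJ/min. The optimal diet is the largest prefix of this list for which every included type satisfies E_i/h_i > R on the types above it.
Rate on top 1: 1.199. small lizards: 80 > 1.199 → include.
Rate on top 2: 15.47. fledglings: 30 > 15.47 → include.
Rate on top 3: 20.28. large insects: 26.4 > 20.28 → include.
Optimal diet: voles, small lizards, fledglings, large insects — 4 of 4 types.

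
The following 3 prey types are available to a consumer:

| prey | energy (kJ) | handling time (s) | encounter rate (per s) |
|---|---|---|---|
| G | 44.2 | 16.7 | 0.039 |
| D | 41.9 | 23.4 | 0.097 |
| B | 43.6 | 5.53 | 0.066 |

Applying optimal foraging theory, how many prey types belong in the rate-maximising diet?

2

Rank by E/h (kJ/s): B 7.88, G 2.65, D 1.79. Include each in turn until the next type's E/h falls below the running intake rate.
Rate on top 1: 2.108. G: 2.65 > 2.108 → include.
Rate on top 2: 2.282. D: 1.79 < 2.282 → exclude; stop.
Optimal diet: B, G — 2 of 3 types.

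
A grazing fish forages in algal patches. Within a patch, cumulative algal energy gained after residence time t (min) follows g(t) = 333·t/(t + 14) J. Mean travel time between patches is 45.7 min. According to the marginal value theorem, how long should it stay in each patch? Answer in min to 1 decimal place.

25.3 min

Optimal t* satisfies g'(t*) = g(t*)/(T + t*).
g'(t) = 333·14/(t + 14)². Setting 333·14/(t+14)² = 333t/[(t+14)(45.7+t)] gives 14(45.7+t) = t(t+14), so t² = 14×45.7 = 639.8.
t* = √639.8 = 25.29 min.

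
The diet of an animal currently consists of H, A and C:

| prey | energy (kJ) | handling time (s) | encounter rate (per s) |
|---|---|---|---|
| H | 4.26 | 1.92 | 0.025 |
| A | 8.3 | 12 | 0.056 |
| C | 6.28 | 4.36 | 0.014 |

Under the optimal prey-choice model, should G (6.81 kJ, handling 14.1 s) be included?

Yes

Intake rate on the current diet: R = (0.025×4.26 + 0.056×8.3 + 0.014×6.28) / (1 + 0.025×1.92 + 0.056×12 + 0.014×4.36) = 0.6592/1.781 = 0.3701 kJ/s.
Profitability of G: 6.81/14.1 = 0.483 kJ/s.
Since 0.483 > R, including G increases the long-run rate.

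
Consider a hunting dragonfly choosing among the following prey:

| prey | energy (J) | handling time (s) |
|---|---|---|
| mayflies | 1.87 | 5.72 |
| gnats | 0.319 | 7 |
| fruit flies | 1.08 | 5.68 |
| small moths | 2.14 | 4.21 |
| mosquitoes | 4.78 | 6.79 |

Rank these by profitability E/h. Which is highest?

In descending order of E/h:
mosquitoes: 4.78/6.79 = 0.704 J/s
small moths: 2.14/4.21 = 0.508 J/s
mayflies: 1.87/5.72 = 0.327 J/s
fruit flies: 1.08/5.68 = 0.19 J/s
gnats: 0.319/7 = 0.0456 J/s

mosquitoes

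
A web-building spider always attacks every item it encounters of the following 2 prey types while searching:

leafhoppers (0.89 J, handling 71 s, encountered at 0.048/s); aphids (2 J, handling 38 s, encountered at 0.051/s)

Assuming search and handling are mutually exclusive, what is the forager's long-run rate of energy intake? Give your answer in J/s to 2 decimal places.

0.02 J/s

R = Σλ_iE_i / (1 + Σλ_ih_i)
Numerator: 0.048×0.89 + 0.051×2 = 0.1447
Denominator: 1 + 0.048×71 + 0.051×38 = 6.346
R = 0.1447/6.346 = 0.0228 J/s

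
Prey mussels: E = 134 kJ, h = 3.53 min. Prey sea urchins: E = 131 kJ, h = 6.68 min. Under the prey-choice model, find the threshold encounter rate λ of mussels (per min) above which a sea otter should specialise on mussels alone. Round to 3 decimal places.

0.303 per min

At the threshold, the rate on mussels alone equals the profitability of sea urchins: λ·134/(1 + λ·3.53) = 131/6.68 = 19.61.
Rearranging, λ(134 − 19.61×3.53) = 19.61, so λ = 19.61/64.77 = 0.3028 per min.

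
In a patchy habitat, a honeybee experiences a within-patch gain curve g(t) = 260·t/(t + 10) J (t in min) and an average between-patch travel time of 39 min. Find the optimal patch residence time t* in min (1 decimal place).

Optimal t* satisfies g'(t*) = g(t*)/(T + t*).
g'(t) = 260·10/(t + 10)². Setting 260·10/(t+10)² = 260t/[(t+10)(39+t)] gives 10(39+t) = t(t+10), so t² = 10×39 = 390.
t* = √390 = 19.75 min.

19.7 min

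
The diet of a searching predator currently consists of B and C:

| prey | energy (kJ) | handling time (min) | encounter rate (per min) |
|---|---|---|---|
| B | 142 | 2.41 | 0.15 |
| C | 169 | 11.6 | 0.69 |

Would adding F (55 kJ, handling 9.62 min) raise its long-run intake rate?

No

Intake rate on the current diet: R = (0.15×142 + 0.69×169) / (1 + 0.15×2.41 + 0.69×11.6) = 137.9/9.365 = 14.73 kJ/min.
Profitability of F: 55/9.62 = 5.717 kJ/min.
Since 5.717 < R, time spent handling F is better spent searching.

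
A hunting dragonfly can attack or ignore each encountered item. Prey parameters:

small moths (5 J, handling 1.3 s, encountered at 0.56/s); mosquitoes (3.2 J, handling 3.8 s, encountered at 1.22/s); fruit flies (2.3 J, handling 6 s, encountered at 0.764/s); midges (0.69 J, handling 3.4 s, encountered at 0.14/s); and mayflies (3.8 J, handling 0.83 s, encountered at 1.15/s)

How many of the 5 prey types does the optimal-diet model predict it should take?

E/h in descending order: mayflies 4.58, small moths 3.85, mosquitoes 0.842, fruit flies 0.383, midges 0.203 J/s. The optimal diet is the largest prefix of this list for which every included type satisfies E_i/h_i > R on the types above it.
Rate on top 1: 2.236. small moths: 3.85 > 2.236 → include.
Rate on top 2: 2.673. mosquitoes: 0.842 < 2.673 → exclude; stop.
Optimal diet: mayflies, small moths — 2 of 5 types.

2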